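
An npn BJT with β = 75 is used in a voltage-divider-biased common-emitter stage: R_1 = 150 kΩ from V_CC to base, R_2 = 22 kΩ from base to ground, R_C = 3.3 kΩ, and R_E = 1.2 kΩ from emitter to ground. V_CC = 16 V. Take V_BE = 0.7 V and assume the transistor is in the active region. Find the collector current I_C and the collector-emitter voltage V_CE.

Thevenize the base divider: V_Th = V_CC·R_2/(R_1+R_2) = 16×22/172 = 2.05 V, R_Th = R_1‖R_2 = 19.2 kΩ.
Base-emitter loop: V_Th = I_B·R_Th + V_BE + (β+1)I_B·R_E, so I_B = (2.05 − 0.7) / (19.2 + 76×1.2) = 0.0122 mA.
I_C = β·I_B = 75×0.0122 = 0.915 mA, and I_E = (β+1)I_B = 0.927 mA.
V_CE = V_CC − I_C·R_C − I_E·R_E = 16 − 0.915×3.3 − 0.927×1.2 = 11.9 V.
V_CE = 11.9 V > 0.2 V confirms active-region operation.

I_C ≈ 0.91 mA, V_CE ≈ 12 V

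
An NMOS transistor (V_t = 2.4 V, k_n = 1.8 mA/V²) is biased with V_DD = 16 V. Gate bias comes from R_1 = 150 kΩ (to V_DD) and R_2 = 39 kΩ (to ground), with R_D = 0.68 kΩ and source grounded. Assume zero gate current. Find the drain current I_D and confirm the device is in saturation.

V_G = V_DD·R_2/(R_1+R_2) = 16×39/189 = 3.3 V. With the source grounded, V_GS = V_G = 3.3 V.
Assume saturation: I_D = (k_n/2)(V_GS − V_t)² = (1.8/2)×(3.3 − 2.4)² = 0.9×0.902² = 0.732 mA.
V_DS = V_DD − I_D·R_D = 16 − 0.732×0.68 = 15.5 V.
Saturation requires V_DS ≥ V_GS − V_t = 0.902 V; 15.5 ≥ 0.902 ✓.

I_D ≈ 0.73 mA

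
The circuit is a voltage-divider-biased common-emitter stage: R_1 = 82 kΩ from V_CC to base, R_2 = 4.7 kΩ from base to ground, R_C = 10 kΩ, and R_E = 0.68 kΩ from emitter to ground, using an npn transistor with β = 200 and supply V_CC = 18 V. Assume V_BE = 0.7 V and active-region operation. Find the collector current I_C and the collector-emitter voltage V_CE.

Thevenize the base divider: V_Th = V_CC·R_2/(R_1+R_2) = 18×4.7/86.7 = 0.976 V, R_Th = R_1‖R_2 = 4.45 kΩ.
Base-emitter loop: V_Th = I_B·R_Th + V_BE + (β+1)I_B·R_E, so I_B = (0.976 − 0.7) / (4.45 + 201×0.68) = 0.00195 mA.
I_C = β·I_B = 200×0.00195 = 0.391 mA, and I_E = (β+1)I_B = 0.393 mA.
V_CE = V_CC − I_C·R_C − I_E·R_E = 18 − 0.391×10 − 0.393×0.68 = 13.8 V.
V_CE = 13.8 V > 0.2 V confirms active-region operation.

I_C ≈ 0.39 mA, V_CE ≈ 14 V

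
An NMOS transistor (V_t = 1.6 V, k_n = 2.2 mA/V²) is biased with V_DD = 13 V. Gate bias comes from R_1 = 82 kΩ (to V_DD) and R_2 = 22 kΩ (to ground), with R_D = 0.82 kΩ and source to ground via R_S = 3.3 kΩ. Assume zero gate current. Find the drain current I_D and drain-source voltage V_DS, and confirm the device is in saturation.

I_D ≈ 0.21 mA, V_DS ≈ 12 V

V_G = V_DD·R_2/(R_1+R_2) = 13×22/104 = 2.75 V.
Assume saturation: I_D = (k_n/2)(V_GS − V_t)² with V_GS = V_G − I_D·R_S = 2.75 − 3.3·I_D.
Substituting gives 12·I_D² − 9.35·I_D + 1.45 = 0, with roots I_D = 0.215 or 0.566 mA.
The root I_D = 0.566 mA gives V_GS = 0.883 V ≤ V_t, so take I_D = 0.215 mA.
Then V_GS = 2.04 V and V_DS = V_DD − I_D(R_D+R_S) = 13 − 0.215×4.12 = 12.1 V.
Saturation requires V_DS ≥ V_GS − V_t = 0.442 V; 12.1 ≥ 0.442 ✓.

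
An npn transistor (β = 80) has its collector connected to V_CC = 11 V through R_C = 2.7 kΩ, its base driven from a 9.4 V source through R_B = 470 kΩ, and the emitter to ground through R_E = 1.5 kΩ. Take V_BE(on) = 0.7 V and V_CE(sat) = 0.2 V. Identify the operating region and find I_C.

Assume active. Base-emitter loop: I_B = (V_BB − V_BE)/(R_B + (β+1)R_E) = (9.4 − 0.7)/(470 + 81×1.5) = 0.0147 mA.
I_C = β·I_B = 80×0.0147 = 1.18 mA.
V_CE = V_CC − I_C·R_C − I_E·R_E = 11 − 1.18×2.7 − 1.19×1.5 = 6.04 V > V_CE(sat), so the active-region assumption holds.

active; I_C ≈ 1.2 mA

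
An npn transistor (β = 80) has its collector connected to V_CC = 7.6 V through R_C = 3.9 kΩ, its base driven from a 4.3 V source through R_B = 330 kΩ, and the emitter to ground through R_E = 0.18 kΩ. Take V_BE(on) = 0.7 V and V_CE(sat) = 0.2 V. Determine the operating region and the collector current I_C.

active; I_C ≈ 0.84 mA

Assume active. Base-emitter loop: I_B = (V_BB − V_BE)/(R_B + (β+1)R_E) = (4.3 − 0.7)/(330 + 81×0.18) = 0.0104 mA.
I_C = β·I_B = 80×0.0104 = 0.836 mA.
V_CE = V_CC − I_C·R_C − I_E·R_E = 7.6 − 0.836×3.9 − 0.846×0.18 = 4.19 V > V_CE(sat), so the active-region assumption holds.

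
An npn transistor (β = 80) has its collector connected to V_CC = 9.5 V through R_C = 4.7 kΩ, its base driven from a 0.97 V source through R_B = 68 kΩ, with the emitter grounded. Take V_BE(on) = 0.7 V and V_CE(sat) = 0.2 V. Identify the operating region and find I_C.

active; I_C ≈ 0.32 mA

Assume active. Base-emitter loop: I_B = (V_BB − V_BE)/R_B = (0.97 − 0.7)/68 = 0.00397 mA.
I_C = β·I_B = 80×0.00397 = 0.318 mA.
V_CE = V_CC − I_C·R_C = 9.5 − 0.318×4.7 = 8.01 V > V_CE(sat), so the active-region assumption holds.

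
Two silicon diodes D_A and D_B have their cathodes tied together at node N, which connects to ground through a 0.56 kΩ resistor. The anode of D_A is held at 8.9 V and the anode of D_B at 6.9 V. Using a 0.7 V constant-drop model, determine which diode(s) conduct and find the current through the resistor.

Only D_A conducts; I_R ≈ 15 mA

Assume both conduct. Then node N would need to be at both 8.9−0.7 = 8.2 V and 6.9−0.7 = 6.2 V, which is impossible.
Assume only D_A conducts: V_N = 8.9 − 0.7 = 8.2 V, so I_R = 8.2/0.56 = 14.6 mA.
Check D_B: its anode-to-cathode voltage is 6.9 − 8.2 = -1.3 V < 0.7 V, so it is off. The assumption is consistent.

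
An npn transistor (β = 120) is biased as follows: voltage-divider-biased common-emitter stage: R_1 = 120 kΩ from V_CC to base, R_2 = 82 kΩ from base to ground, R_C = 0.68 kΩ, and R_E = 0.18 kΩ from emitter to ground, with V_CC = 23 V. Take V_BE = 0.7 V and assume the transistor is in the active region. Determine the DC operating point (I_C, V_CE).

I_C ≈ 15 mA, V_CE ≈ 10 V

Thevenize the base divider: V_Th = V_CC·R_2/(R_1+R_2) = 23×82/202 = 9.34 V, R_Th = R_1‖R_2 = 48.7 kΩ.
Base-emitter loop: V_Th = I_B·R_Th + V_BE + (β+1)I_B·R_E, so I_B = (9.34 − 0.7) / (48.7 + 121×0.18) = 0.123 mA.
I_C = β·I_B = 120×0.123 = 14.7 mA, and I_E = (β+1)I_B = 14.8 mA.
V_CE = V_CC − I_C·R_C − I_E·R_E = 23 − 14.7×0.68 − 14.8×0.18 = 10.3 V.
V_CE = 10.3 V > 0.2 V confirms active-region operation.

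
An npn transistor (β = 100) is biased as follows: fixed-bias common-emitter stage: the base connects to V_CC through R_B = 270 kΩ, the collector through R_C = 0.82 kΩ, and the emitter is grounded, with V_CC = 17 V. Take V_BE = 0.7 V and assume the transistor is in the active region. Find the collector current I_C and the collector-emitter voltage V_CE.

Base loop: V_CC = I_B·R_B + V_BE, so I_B = (17 − 0.7)/270 kΩ = 0.0604 mA.
In the active region I_C = β·I_B = 100 × 0.0604 = 6.04 mA.
Collector loop: V_CE = V_CC − I_C·R_C = 17 − 6.04×0.82 = 12 V.
Since V_CE = 12 V > V_CE(sat) ≈ 0.2 V, the transistor is in the active region as assumed.

I_C ≈ 6 mA, V_CE ≈ 12 V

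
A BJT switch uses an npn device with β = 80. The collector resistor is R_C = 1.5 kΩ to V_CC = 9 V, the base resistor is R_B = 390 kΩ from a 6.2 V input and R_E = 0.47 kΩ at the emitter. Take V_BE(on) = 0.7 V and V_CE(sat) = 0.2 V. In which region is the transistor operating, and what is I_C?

active; I_C ≈ 1 mA

Assume active. Base-emitter loop: I_B = (V_BB − V_BE)/(R_B + (β+1)R_E) = (6.2 − 0.7)/(390 + 81×0.47) = 0.0128 mA.
I_C = β·I_B = 80×0.0128 = 1.03 mA.
V_CE = V_CC − I_C·R_C − I_E·R_E = 9 − 1.03×1.5 − 1.04×0.47 = 6.97 V > V_CE(sat), so the active-region assumption holds.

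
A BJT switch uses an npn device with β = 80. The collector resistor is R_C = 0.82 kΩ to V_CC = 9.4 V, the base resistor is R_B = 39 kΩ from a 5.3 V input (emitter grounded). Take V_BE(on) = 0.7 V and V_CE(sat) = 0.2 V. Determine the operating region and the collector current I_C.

active; I_C ≈ 9.4 mA

Assume active. Base-emitter loop: I_B = (V_BB − V_BE)/R_B = (5.3 − 0.7)/39 = 0.118 mA.
I_C = β·I_B = 80×0.118 = 9.44 mA.
V_CE = V_CC − I_C·R_C = 9.4 − 9.44×0.82 = 1.66 V > V_CE(sat), so the active-region assumption holds.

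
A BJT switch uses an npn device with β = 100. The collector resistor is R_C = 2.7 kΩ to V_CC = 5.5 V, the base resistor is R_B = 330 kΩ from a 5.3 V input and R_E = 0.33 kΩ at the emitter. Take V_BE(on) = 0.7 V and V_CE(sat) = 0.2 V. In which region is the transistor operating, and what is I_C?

Assume active. Base-emitter loop: I_B = (V_BB − V_BE)/(R_B + (β+1)R_E) = (5.3 − 0.7)/(330 + 101×0.33) = 0.0127 mA.
I_C = β·I_B = 100×0.0127 = 1.27 mA.
V_CE = V_CC − I_C·R_C − I_E·R_E = 5.5 − 1.27×2.7 − 1.28×0.33 = 1.66 V > V_CE(sat), so the active-region assumption holds.

active; I_C ≈ 1.3 mA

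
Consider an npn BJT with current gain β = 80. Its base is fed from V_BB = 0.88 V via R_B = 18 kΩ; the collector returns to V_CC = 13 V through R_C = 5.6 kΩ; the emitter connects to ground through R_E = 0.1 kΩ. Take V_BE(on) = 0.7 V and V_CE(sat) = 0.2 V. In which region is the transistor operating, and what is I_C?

active; I_C ≈ 0.55 mA

Assume active. Base-emitter loop: I_B = (V_BB − V_BE)/(R_B + (β+1)R_E) = (0.88 − 0.7)/(18 + 81×0.1) = 0.0069 mA.
I_C = β·I_B = 80×0.0069 = 0.552 mA.
V_CE = V_CC − I_C·R_C − I_E·R_E = 13 − 0.552×5.6 − 0.559×0.1 = 9.85 V > V_CE(sat), so the active-region assumption holds.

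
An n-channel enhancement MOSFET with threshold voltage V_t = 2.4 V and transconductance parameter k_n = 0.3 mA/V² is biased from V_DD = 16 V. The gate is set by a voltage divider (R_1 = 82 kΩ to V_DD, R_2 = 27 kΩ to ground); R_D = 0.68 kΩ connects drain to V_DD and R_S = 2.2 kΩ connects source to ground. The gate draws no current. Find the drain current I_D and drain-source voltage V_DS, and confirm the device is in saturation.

I_D ≈ 0.19 mA, V_DS ≈ 15 V

V_G = V_DD·R_2/(R_1+R_2) = 16×27/109 = 3.96 V.
Assume saturation: I_D = (k_n/2)(V_GS − V_t)² with V_GS = V_G − I_D·R_S = 3.96 − 2.2·I_D.
Substituting gives 0.726·I_D² − 2.03·I_D + 0.367 = 0, with roots I_D = 0.194 or 2.6 mA.
The root I_D = 2.6 mA gives V_GS = -1.77 V ≤ V_t, so take I_D = 0.194 mA.
Then V_GS = 3.54 V and V_DS = V_DD − I_D(R_D+R_S) = 16 − 0.194×2.88 = 15.4 V.
Saturation requires V_DS ≥ V_GS − V_t = 1.14 V; 15.4 ≥ 1.14 ✓.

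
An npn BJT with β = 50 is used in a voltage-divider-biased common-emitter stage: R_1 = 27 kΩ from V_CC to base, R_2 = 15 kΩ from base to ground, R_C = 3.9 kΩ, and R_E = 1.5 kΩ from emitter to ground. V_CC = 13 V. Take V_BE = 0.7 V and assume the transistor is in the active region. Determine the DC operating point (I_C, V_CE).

I_C ≈ 2.3 mA, V_CE ≈ 0.57 V

Thevenize the base divider: V_Th = V_CC·R_2/(R_1+R_2) = 13×15/42 = 4.64 V, R_Th = R_1‖R_2 = 9.64 kΩ.
Base-emitter loop: V_Th = I_B·R_Th + V_BE + (β+1)I_B·R_E, so I_B = (4.64 − 0.7) / (9.64 + 51×1.5) = 0.0458 mA.
I_C = β·I_B = 50×0.0458 = 2.29 mA, and I_E = (β+1)I_B = 2.33 mA.
V_CE = V_CC − I_C·R_C − I_E·R_E = 13 − 2.29×3.9 − 2.33×1.5 = 0.573 V.
V_CE = 0.573 V > 0.2 V confirms active-region operation.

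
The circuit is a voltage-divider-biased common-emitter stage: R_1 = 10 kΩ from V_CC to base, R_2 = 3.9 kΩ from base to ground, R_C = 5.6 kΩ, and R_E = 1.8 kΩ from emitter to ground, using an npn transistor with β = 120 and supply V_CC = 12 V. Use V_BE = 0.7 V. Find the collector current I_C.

Thevenize the base divider: V_Th = V_CC·R_2/(R_1+R_2) = 12×3.9/13.9 = 3.37 V, R_Th = R_1‖R_2 = 2.81 kΩ.
Base-emitter loop: V_Th = I_B·R_Th + V_BE + (β+1)I_B·R_E, so I_B = (3.37 − 0.7) / (2.81 + 121×1.8) = 0.0121 mA.
I_C = β·I_B = 120×0.0121 = 1.45 mA, and I_E = (β+1)I_B = 1.46 mA.
V_CE = V_CC − I_C·R_C − I_E·R_E = 12 − 1.45×5.6 − 1.46×1.8 = 1.24 V.
V_CE = 1.24 V > 0.2 V confirms active-region operation.

I_C ≈ 1.5 mA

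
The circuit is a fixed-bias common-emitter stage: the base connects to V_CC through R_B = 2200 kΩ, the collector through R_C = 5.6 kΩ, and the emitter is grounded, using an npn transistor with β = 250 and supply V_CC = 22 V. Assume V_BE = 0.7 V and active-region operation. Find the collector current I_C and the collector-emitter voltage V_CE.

I_C ≈ 2.4 mA, V_CE ≈ 8.4 V

Base loop: V_CC = I_B·R_B + V_BE, so I_B = (22 − 0.7)/2200 kΩ = 0.00968 mA.
In the active region I_C = β·I_B = 250 × 0.00968 = 2.42 mA.
Collector loop: V_CE = V_CC − I_C·R_C = 22 − 2.42×5.6 = 8.45 V.
Since V_CE = 8.45 V > V_CE(sat) ≈ 0.2 V, the transistor is in the active region as assumed.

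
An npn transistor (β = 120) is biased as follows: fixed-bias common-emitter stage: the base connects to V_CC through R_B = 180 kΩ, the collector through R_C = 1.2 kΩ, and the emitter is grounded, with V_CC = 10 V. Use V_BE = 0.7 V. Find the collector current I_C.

I_C ≈ 6.2 mA

Base loop: V_CC = I_B·R_B + V_BE, so I_B = (10 − 0.7)/180 kΩ = 0.0517 mA.
In the active region I_C = β·I_B = 120 × 0.0517 = 6.2 mA.
Collector loop: V_CE = V_CC − I_C·R_C = 10 − 6.2×1.2 = 2.56 V.
Since V_CE = 2.56 V > V_CE(sat) ≈ 0.2 V, the transistor is in the active region as assumed.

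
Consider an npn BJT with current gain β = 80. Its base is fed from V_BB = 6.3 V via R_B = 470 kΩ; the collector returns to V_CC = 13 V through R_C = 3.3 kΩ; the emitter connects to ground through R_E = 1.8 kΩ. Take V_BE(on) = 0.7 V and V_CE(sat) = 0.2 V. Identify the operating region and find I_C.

active; I_C ≈ 0.73 mA

Assume active. Base-emitter loop: I_B = (V_BB − V_BE)/(R_B + (β+1)R_E) = (6.3 − 0.7)/(470 + 81×1.8) = 0.00909 mA.
I_C = β·I_B = 80×0.00909 = 0.728 mA.
V_CE = V_CC − I_C·R_C − I_E·R_E = 13 − 0.728×3.3 − 0.737×1.8 = 9.27 V > V_CE(sat), so the active-region assumption holds.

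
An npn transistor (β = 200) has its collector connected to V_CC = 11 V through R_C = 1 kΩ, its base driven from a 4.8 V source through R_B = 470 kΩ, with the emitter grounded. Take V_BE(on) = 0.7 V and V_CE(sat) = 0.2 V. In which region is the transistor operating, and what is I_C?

active; I_C ≈ 1.7 mA

Assume active. Base-emitter loop: I_B = (V_BB − V_BE)/R_B = (4.8 − 0.7)/470 = 0.00872 mA.
I_C = β·I_B = 200×0.00872 = 1.74 mA.
V_CE = V_CC − I_C·R_C = 11 − 1.74×1 = 9.26 V > V_CE(sat), so the active-region assumption holds.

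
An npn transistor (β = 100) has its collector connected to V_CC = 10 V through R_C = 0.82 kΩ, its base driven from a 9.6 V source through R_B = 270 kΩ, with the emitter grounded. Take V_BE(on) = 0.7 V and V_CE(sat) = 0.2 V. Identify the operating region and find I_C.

Assume active. Base-emitter loop: I_B = (V_BB − V_BE)/R_B = (9.6 − 0.7)/270 = 0.033 mA.
I_C = β·I_B = 100×0.033 = 3.3 mA.
V_CE = V_CC − I_C·R_C = 10 − 3.3×0.82 = 7.3 V > V_CE(sat), so the active-region assumption holds.

active; I_C ≈ 3.3 mA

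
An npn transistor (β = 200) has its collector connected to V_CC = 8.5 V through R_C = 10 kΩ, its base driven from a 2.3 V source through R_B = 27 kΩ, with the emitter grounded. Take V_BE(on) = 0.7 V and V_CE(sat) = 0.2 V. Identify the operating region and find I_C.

Assume active: I_B = (2.3 − 0.7)/27 = 0.0593 mA, giving I_C = β·I_B = 11.9 mA.
But then V_CE = 8.5 − 11.9×10 = -110 V < V_CE(sat) = 0.2 V — impossible in the active region.
So the transistor is saturated. With V_CE = 0.2 V, I_C = (V_CC − 0.2)/R_C = 8.3/10 = 0.83 mA.
Check: β·I_B = 11.9 mA > I_C = 0.83 mA, confirming saturation.

saturation; I_C ≈ 0.83 mA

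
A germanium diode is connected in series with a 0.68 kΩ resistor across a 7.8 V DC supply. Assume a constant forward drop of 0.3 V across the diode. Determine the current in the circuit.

I ≈ 11 mA

KVL around the loop: 7.8 = V_D + I·R = 0.3 + I × 0.68 kΩ.
So I = (7.8 − 0.3) / 0.68 kΩ = 7.5 / 0.68 = 11 mA.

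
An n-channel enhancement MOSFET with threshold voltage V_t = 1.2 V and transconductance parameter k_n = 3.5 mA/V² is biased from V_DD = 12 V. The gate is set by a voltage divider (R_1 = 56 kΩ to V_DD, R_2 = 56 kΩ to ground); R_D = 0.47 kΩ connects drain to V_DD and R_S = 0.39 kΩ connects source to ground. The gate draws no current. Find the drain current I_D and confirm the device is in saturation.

V_G = V_DD·R_2/(R_1+R_2) = 12×56/112 = 6 V.
Assume saturation: I_D = (k_n/2)(V_GS − V_t)² with V_GS = V_G − I_D·R_S = 6 − 0.39·I_D.
Substituting gives 0.266·I_D² − 7.55·I_D + 40.3 = 0, with roots I_D = 7.13 or 21.2 mA.
The root I_D = 21.2 mA gives V_GS = -2.28 V ≤ V_t, so take I_D = 7.13 mA.
Then V_GS = 3.22 V and V_DS = V_DD − I_D(R_D+R_S) = 12 − 7.13×0.86 = 5.87 V.
Saturation requires V_DS ≥ V_GS − V_t = 2.02 V; 5.87 ≥ 2.02 ✓.

I_D ≈ 7.1 mA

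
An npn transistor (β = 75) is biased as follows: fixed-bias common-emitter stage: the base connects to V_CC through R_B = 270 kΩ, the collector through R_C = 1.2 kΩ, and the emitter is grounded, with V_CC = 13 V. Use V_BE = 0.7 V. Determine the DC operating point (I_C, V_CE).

I_C ≈ 3.4 mA, V_CE ≈ 8.9 V

Base loop: V_CC = I_B·R_B + V_BE, so I_B = (13 − 0.7)/270 kΩ = 0.0456 mA.
In the active region I_C = β·I_B = 75 × 0.0456 = 3.42 mA.
Collector loop: V_CE = V_CC − I_C·R_C = 13 − 3.42×1.2 = 8.9 V.
Since V_CE = 8.9 V > V_CE(sat) ≈ 0.2 V, the transistor is in the active region as assumed.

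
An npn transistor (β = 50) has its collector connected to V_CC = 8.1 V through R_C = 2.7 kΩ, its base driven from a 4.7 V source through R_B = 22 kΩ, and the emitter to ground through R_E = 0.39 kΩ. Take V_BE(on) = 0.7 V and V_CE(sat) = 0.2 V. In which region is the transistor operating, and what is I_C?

saturation; I_C ≈ 2.5 mA

Assume active: I_B = (4.7 − 0.7)/(22 + 51×0.39) = 0.0955 mA, I_C = β·I_B = 4.77 mA.
Then V_CE = 8.1 − 4.77×2.7 − 4.87×0.39 = -6.69 V < 0.2 V — the active assumption fails.
Re-solve with V_CE = 0.2 V. KCL at the emitter: V_E/R_E = (V_BB−0.7−V_E)/R_B + (V_CC−0.2−V_E)/R_C, giving V_E = 1.04 V.
I_C = (V_CC − 0.2 − V_E)/R_C = (7.9 − 1.04)/2.7 = 2.54 mA.
Check: I_B = (4 − 1.04)/22 = 0.134 mA, and β·I_B = 6.72 mA > I_C, confirming saturation.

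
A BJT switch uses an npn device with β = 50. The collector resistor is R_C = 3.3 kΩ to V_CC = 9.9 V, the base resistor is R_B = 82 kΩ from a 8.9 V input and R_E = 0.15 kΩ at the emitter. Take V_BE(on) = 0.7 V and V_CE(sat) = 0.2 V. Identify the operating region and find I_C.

Assume active: I_B = (8.9 − 0.7)/(82 + 51×0.15) = 0.0915 mA, I_C = β·I_B = 4.57 mA.
Then V_CE = 9.9 − 4.57×3.3 − 4.66×0.15 = -5.89 V < 0.2 V — the active assumption fails.
Re-solve with V_CE = 0.2 V. KCL at the emitter: V_E/R_E = (V_BB−0.7−V_E)/R_B + (V_CC−0.2−V_E)/R_C, giving V_E = 0.435 V.
I_C = (V_CC − 0.2 − V_E)/R_C = (9.7 − 0.435)/3.3 = 2.81 mA.
Check: I_B = (8.2 − 0.435)/82 = 0.0947 mA, and β·I_B = 4.73 mA > I_C, confirming saturation.

saturation; I_C ≈ 2.8 mA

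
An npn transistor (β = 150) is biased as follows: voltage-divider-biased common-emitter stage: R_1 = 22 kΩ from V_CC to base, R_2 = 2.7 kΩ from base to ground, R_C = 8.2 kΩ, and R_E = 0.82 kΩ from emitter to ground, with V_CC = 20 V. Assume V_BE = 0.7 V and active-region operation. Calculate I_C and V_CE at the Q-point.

Thevenize the base divider: V_Th = V_CC·R_2/(R_1+R_2) = 20×2.7/24.7 = 2.19 V, R_Th = R_1‖R_2 = 2.4 kΩ.
Base-emitter loop: V_Th = I_B·R_Th + V_BE + (β+1)I_B·R_E, so I_B = (2.19 − 0.7) / (2.4 + 151×0.82) = 0.0118 mA.
I_C = β·I_B = 150×0.0118 = 1.77 mA, and I_E = (β+1)I_B = 1.78 mA.
V_CE = V_CC − I_C·R_C − I_E·R_E = 20 − 1.77×8.2 − 1.78×0.82 = 4.06 V.
V_CE = 4.06 V > 0.2 V confirms active-region operation.

I_C ≈ 1.8 mA, V_CE ≈ 4.1 V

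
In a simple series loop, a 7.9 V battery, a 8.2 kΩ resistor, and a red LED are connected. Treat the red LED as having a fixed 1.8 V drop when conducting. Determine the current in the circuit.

I ≈ 0.74 mA

KVL around the loop: 7.9 = V_D + I·R = 1.8 + I × 8.2 kΩ.
So I = (7.9 − 1.8) / 8.2 kΩ = 6.1 / 8.2 = 0.744 mA.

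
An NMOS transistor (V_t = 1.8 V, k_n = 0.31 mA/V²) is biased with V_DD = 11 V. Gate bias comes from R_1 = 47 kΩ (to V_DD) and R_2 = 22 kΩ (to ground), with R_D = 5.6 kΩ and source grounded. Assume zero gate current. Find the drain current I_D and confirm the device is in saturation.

V_G = V_DD·R_2/(R_1+R_2) = 11×22/69 = 3.51 V. With the source grounded, V_GS = V_G = 3.51 V.
Assume saturation: I_D = (k_n/2)(V_GS − V_t)² = (0.31/2)×(3.51 − 1.8)² = 0.155×1.71² = 0.452 mA.
V_DS = V_DD − I_D·R_D = 11 − 0.452×5.6 = 8.47 V.
Saturation requires V_DS ≥ V_GS − V_t = 1.71 V; 8.47 ≥ 1.71 ✓.

I_D ≈ 0.45 mA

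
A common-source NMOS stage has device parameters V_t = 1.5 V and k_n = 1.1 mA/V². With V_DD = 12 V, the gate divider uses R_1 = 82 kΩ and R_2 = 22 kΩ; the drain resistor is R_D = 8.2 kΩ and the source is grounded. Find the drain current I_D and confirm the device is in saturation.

V_G = V_DD·R_2/(R_1+R_2) = 12×22/104 = 2.54 V. With the source grounded, V_GS = V_G = 2.54 V.
Assume saturation: I_D = (k_n/2)(V_GS − V_t)² = (1.1/2)×(2.54 − 1.5)² = 0.55×1.04² = 0.593 mA.
V_DS = V_DD − I_D·R_D = 12 − 0.593×8.2 = 7.14 V.
Saturation requires V_DS ≥ V_GS − V_t = 1.04 V; 7.14 ≥ 1.04 ✓.

I_D ≈ 0.59 mA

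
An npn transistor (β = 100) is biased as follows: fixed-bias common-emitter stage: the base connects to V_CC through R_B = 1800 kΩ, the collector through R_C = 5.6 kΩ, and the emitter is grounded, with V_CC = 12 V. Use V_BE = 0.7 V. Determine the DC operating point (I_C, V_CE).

Base loop: V_CC = I_B·R_B + V_BE, so I_B = (12 − 0.7)/1800 kΩ = 0.00628 mA.
In the active region I_C = β·I_B = 100 × 0.00628 = 0.628 mA.
Collector loop: V_CE = V_CC − I_C·R_C = 12 − 0.628×5.6 = 8.48 V.
Since V_CE = 8.48 V > V_CE(sat) ≈ 0.2 V, the transistor is in the active region as assumed.

I_C ≈ 0.63 mA, V_CE ≈ 8.5 V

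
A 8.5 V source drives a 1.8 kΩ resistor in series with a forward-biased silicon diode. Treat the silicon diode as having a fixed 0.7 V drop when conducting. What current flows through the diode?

KVL around the loop: 8.5 = V_D + I·R = 0.7 + I × 1.8 kΩ.
So I = (8.5 − 0.7) / 1.8 kΩ = 7.8 / 1.8 = 4.33 mA.

I ≈ 4.3 mA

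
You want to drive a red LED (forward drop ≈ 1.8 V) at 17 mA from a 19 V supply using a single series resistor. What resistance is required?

The resistor drops V_S − V_D = 19 − 1.8 = 17.2 V at 17 mA.
R = 17.2 V / 17 mA = 1.01 kΩ.

R ≈ 1 kΩ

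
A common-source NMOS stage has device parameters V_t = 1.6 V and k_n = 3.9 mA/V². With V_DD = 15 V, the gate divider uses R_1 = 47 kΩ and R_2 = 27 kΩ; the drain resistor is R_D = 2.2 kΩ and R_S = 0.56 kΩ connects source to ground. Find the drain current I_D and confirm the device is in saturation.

V_G = V_DD·R_2/(R_1+R_2) = 15×27/74 = 5.47 V.
Assume saturation: I_D = (k_n/2)(V_GS − V_t)² with V_GS = V_G − I_D·R_S = 5.47 − 0.56·I_D.
Substituting gives 0.612·I_D² − 9.46·I_D + 29.2 = 0, with roots I_D = 4.27 or 11.2 mA.
The root I_D = 11.2 mA gives V_GS = -0.796 V ≤ V_t, so take I_D = 4.27 mA.
Then V_GS = 3.08 V and V_DS = V_DD − I_D(R_D+R_S) = 15 − 4.27×2.76 = 3.21 V.
Saturation requires V_DS ≥ V_GS − V_t = 1.48 V; 3.21 ≥ 1.48 ✓.

I_D ≈ 4.3 mA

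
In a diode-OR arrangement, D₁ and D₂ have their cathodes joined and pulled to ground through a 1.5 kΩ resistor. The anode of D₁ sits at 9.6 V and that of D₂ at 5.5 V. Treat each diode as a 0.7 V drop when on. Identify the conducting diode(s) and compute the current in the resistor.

Assume both conduct. Then node N would need to be at both 9.6−0.7 = 8.9 V and 5.5−0.7 = 4.8 V, which is impossible.
Assume only D₁ conducts: V_N = 9.6 − 0.7 = 8.9 V, so I_R = 8.9/1.5 = 5.93 mA.
Check D₂: its anode-to-cathode voltage is 5.5 − 8.9 = -3.4 V < 0.7 V, so it is off. The assumption is consistent.

Only D₁ conducts; I_R ≈ 5.9 mA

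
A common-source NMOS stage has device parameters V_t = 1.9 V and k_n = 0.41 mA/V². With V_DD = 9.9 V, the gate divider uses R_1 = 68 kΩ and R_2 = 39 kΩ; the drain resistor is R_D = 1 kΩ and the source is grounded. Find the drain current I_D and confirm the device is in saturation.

V_G = V_DD·R_2/(R_1+R_2) = 9.9×39/107 = 3.61 V. With the source grounded, V_GS = V_G = 3.61 V.
Assume saturation: I_D = (k_n/2)(V_GS − V_t)² = (0.41/2)×(3.61 − 1.9)² = 0.205×1.71² = 0.598 mA.
V_DS = V_DD − I_D·R_D = 9.9 − 0.598×1 = 9.3 V.
Saturation requires V_DS ≥ V_GS − V_t = 1.71 V; 9.3 ≥ 1.71 ✓.

I_D ≈ 0.6 mA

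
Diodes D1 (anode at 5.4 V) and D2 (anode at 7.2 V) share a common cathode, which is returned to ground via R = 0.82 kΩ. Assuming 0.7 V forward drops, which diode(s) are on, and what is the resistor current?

Only D2 conducts; I_R ≈ 7.9 mA

Assume both conduct. Then node N would need to be at both 5.4−0.7 = 4.7 V and 7.2−0.7 = 6.5 V, which is impossible.
Assume only D2 conducts: V_N = 7.2 − 0.7 = 6.5 V, so I_R = 6.5/0.82 = 7.93 mA.
Check D1: its anode-to-cathode voltage is 5.4 − 6.5 = -1.1 V < 0.7 V, so it is off. The assumption is consistent.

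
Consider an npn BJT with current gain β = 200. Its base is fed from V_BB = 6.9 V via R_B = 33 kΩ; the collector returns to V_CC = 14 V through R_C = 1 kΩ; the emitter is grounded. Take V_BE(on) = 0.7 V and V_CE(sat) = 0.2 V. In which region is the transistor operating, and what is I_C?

Assume active: I_B = (6.9 − 0.7)/33 = 0.188 mA, giving I_C = β·I_B = 37.6 mA.
But then V_CE = 14 − 37.6×1 = -23.6 V < V_CE(sat) = 0.2 V — impossible in the active region.
So the transistor is saturated. With V_CE = 0.2 V, I_C = (V_CC − 0.2)/R_C = 13.8/1 = 13.8 mA.
Check: β·I_B = 37.6 mA > I_C = 13.8 mA, confirming saturation.

saturation; I_C ≈ 14 mA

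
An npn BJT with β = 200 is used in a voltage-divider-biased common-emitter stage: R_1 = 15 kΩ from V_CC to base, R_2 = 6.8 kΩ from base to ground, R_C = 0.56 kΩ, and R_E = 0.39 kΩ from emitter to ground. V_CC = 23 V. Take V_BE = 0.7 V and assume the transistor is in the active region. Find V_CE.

V_CE ≈ 8.2 V

Thevenize the base divider: V_Th = V_CC·R_2/(R_1+R_2) = 23×6.8/21.8 = 7.17 V, R_Th = R_1‖R_2 = 4.68 kΩ.
Base-emitter loop: V_Th = I_B·R_Th + V_BE + (β+1)I_B·R_E, so I_B = (7.17 − 0.7) / (4.68 + 201×0.39) = 0.0779 mA.
I_C = β·I_B = 200×0.0779 = 15.6 mA, and I_E = (β+1)I_B = 15.7 mA.
V_CE = V_CC − I_C·R_C − I_E·R_E = 23 − 15.6×0.56 − 15.7×0.39 = 8.16 V.
V_CE = 8.16 V > 0.2 V confirms active-region operation.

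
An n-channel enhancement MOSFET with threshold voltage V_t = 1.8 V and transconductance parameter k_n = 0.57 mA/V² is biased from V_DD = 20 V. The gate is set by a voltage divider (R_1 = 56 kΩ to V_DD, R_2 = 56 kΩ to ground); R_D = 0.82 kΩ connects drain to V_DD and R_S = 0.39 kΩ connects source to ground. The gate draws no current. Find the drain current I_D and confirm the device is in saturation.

I_D ≈ 7.7 mA

V_G = V_DD·R_2/(R_1+R_2) = 20×56/112 = 10 V.
Assume saturation: I_D = (k_n/2)(V_GS − V_t)² with V_GS = V_G − I_D·R_S = 10 − 0.39·I_D.
Substituting gives 0.0433·I_D² − 2.82·I_D + 19.2 = 0, with roots I_D = 7.7 or 57.4 mA.
The root I_D = 57.4 mA gives V_GS = -12.4 V ≤ V_t, so take I_D = 7.7 mA.
Then V_GS = 7 V and V_DS = V_DD − I_D(R_D+R_S) = 20 − 7.7×1.21 = 10.7 V.
Saturation requires V_DS ≥ V_GS − V_t = 5.2 V; 10.7 ≥ 5.2 ✓.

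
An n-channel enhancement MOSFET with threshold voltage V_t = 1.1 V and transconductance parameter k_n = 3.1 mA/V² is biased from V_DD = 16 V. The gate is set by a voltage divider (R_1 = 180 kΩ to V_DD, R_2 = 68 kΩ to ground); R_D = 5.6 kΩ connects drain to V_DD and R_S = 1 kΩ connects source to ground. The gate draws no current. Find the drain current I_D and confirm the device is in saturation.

V_G = V_DD·R_2/(R_1+R_2) = 16×68/248 = 4.39 V.
Assume saturation: I_D = (k_n/2)(V_GS − V_t)² with V_GS = V_G − I_D·R_S = 4.39 − 1·I_D.
Substituting gives 1.55·I_D² − 11.2·I_D + 16.7 = 0, with roots I_D = 2.12 or 5.1 mA.
The root I_D = 5.1 mA gives V_GS = -0.714 V ≤ V_t, so take I_D = 2.12 mA.
Then V_GS = 2.27 V and V_DS = V_DD − I_D(R_D+R_S) = 16 − 2.12×6.6 = 2.02 V.
Saturation requires V_DS ≥ V_GS − V_t = 1.17 V; 2.02 ≥ 1.17 ✓.

I_D ≈ 2.1 mA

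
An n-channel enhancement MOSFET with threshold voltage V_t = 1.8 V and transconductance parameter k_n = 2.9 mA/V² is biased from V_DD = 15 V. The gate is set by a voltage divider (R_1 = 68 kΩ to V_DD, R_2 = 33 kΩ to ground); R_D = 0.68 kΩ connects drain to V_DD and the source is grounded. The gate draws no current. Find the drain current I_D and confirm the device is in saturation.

V_G = V_DD·R_2/(R_1+R_2) = 15×33/101 = 4.9 V. With the source grounded, V_GS = V_G = 4.9 V.
Assume saturation: I_D = (k_n/2)(V_GS − V_t)² = (2.9/2)×(4.9 − 1.8)² = 1.45×3.1² = 13.9 mA.
V_DS = V_DD − I_D·R_D = 15 − 13.9×0.68 = 5.52 V.
Saturation requires V_DS ≥ V_GS − V_t = 3.1 V; 5.52 ≥ 3.1 ✓.

I_D ≈ 14 mA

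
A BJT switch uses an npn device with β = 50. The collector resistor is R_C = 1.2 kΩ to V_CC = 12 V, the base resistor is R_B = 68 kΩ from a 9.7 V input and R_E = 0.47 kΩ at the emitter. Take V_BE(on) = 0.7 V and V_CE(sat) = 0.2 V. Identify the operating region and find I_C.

active; I_C ≈ 4.9 mA

Assume active. Base-emitter loop: I_B = (V_BB − V_BE)/(R_B + (β+1)R_E) = (9.7 − 0.7)/(68 + 51×0.47) = 0.0979 mA.
I_C = β·I_B = 50×0.0979 = 4.89 mA.
V_CE = V_CC − I_C·R_C − I_E·R_E = 12 − 4.89×1.2 − 4.99×0.47 = 3.78 V > V_CE(sat), so the active-region assumption holds.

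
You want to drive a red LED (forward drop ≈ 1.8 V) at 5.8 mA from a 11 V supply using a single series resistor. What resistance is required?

R ≈ 1.6 kΩ

The resistor drops V_S − V_D = 11 − 1.8 = 9.2 V at 5.8 mA.
R = 9.2 V / 5.8 mA = 1.59 kΩ.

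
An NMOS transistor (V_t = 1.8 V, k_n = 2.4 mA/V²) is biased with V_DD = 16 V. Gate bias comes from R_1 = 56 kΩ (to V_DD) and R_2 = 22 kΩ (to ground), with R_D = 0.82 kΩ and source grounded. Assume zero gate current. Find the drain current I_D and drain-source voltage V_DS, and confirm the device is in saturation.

V_G = V_DD·R_2/(R_1+R_2) = 16×22/78 = 4.51 V. With the source grounded, V_GS = V_G = 4.51 V.
Assume saturation: I_D = (k_n/2)(V_GS − V_t)² = (2.4/2)×(4.51 − 1.8)² = 1.2×2.71² = 8.83 mA.
V_DS = V_DD − I_D·R_D = 16 − 8.83×0.82 = 8.76 V.
Saturation requires V_DS ≥ V_GS − V_t = 2.71 V; 8.76 ≥ 2.71 ✓.

I_D ≈ 8.8 mA, V_DS ≈ 8.8 V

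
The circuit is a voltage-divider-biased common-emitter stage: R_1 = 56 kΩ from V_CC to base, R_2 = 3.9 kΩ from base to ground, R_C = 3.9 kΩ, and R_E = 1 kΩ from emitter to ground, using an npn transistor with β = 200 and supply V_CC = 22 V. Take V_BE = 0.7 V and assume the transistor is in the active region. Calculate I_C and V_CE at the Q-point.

I_C ≈ 0.72 mA, V_CE ≈ 18 V

Thevenize the base divider: V_Th = V_CC·R_2/(R_1+R_2) = 22×3.9/59.9 = 1.43 V, R_Th = R_1‖R_2 = 3.65 kΩ.
Base-emitter loop: V_Th = I_B·R_Th + V_BE + (β+1)I_B·R_E, so I_B = (1.43 − 0.7) / (3.65 + 201×1) = 0.00358 mA.
I_C = β·I_B = 200×0.00358 = 0.716 mA, and I_E = (β+1)I_B = 0.719 mA.
V_CE = V_CC − I_C·R_C − I_E·R_E = 22 − 0.716×3.9 − 0.719×1 = 18.5 V.
V_CE = 18.5 V > 0.2 V confirms active-region operation.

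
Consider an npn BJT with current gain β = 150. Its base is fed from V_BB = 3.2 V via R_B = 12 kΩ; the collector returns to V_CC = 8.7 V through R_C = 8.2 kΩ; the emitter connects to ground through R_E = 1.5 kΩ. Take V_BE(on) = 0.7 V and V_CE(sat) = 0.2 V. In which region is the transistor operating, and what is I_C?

saturation; I_C ≈ 0.86 mA

Assume active: I_B = (3.2 − 0.7)/(12 + 151×1.5) = 0.0105 mA, I_C = β·I_B = 1.57 mA.
Then V_CE = 8.7 − 1.57×8.2 − 1.58×1.5 = -6.57 V < 0.2 V — the active assumption fails.
Re-solve with V_CE = 0.2 V. KCL at the emitter: V_E/R_E = (V_BB−0.7−V_E)/R_B + (V_CC−0.2−V_E)/R_C, giving V_E = 1.43 V.
I_C = (V_CC − 0.2 − V_E)/R_C = (8.5 − 1.43)/8.2 = 0.862 mA.
Check: I_B = (2.5 − 1.43)/12 = 0.0894 mA, and β·I_B = 13.4 mA > I_C, confirming saturation.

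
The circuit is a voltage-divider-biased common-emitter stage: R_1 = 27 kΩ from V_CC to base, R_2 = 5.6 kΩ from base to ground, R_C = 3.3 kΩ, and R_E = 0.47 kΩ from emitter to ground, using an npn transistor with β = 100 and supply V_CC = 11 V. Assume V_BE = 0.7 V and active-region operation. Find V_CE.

Thevenize the base divider: V_Th = V_CC·R_2/(R_1+R_2) = 11×5.6/32.6 = 1.89 V, R_Th = R_1‖R_2 = 4.64 kΩ.
Base-emitter loop: V_Th = I_B·R_Th + V_BE + (β+1)I_B·R_E, so I_B = (1.89 − 0.7) / (4.64 + 101×0.47) = 0.0228 mA.
I_C = β·I_B = 100×0.0228 = 2.28 mA, and I_E = (β+1)I_B = 2.31 mA.
V_CE = V_CC − I_C·R_C − I_E·R_E = 11 − 2.28×3.3 − 2.31×0.47 = 2.38 V.
V_CE = 2.38 V > 0.2 V confirms active-region operation.

V_CE ≈ 2.4 V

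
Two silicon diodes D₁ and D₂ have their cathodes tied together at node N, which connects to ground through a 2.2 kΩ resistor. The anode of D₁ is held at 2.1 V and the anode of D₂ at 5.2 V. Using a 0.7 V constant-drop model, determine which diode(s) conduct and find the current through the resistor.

Only D₂ conducts; I_R ≈ 2 mA

Assume both conduct. Then node N would need to be at both 2.1−0.7 = 1.4 V and 5.2−0.7 = 4.5 V, which is impossible.
Assume only D₂ conducts: V_N = 5.2 − 0.7 = 4.5 V, so I_R = 4.5/2.2 = 2.05 mA.
Check D₁: its anode-to-cathode voltage is 2.1 − 4.5 = -2.4 V < 0.7 V, so it is off. The assumption is consistent.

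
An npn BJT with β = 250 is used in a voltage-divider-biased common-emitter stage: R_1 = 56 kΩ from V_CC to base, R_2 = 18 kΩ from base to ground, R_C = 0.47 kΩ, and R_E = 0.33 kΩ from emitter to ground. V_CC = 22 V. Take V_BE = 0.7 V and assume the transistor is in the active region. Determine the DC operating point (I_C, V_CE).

I_C ≈ 12 mA, V_CE ≈ 12 V

Thevenize the base divider: V_Th = V_CC·R_2/(R_1+R_2) = 22×18/74 = 5.35 V, R_Th = R_1‖R_2 = 13.6 kΩ.
Base-emitter loop: V_Th = I_B·R_Th + V_BE + (β+1)I_B·R_E, so I_B = (5.35 − 0.7) / (13.6 + 251×0.33) = 0.0482 mA.
I_C = β·I_B = 250×0.0482 = 12.1 mA, and I_E = (β+1)I_B = 12.1 mA.
V_CE = V_CC − I_C·R_C − I_E·R_E = 22 − 12.1×0.47 − 12.1×0.33 = 12.3 V.
V_CE = 12.3 V > 0.2 V confirms active-region operation.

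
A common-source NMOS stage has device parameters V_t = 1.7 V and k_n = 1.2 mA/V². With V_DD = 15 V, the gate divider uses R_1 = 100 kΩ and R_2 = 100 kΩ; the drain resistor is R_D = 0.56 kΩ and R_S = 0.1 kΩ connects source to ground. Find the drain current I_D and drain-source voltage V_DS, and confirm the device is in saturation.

V_G = V_DD·R_2/(R_1+R_2) = 15×100/200 = 7.5 V.
Assume saturation: I_D = (k_n/2)(V_GS − V_t)² with V_GS = V_G − I_D·R_S = 7.5 − 0.1·I_D.
Substituting gives 0.006·I_D² − 1.7·I_D + 20.2 = 0, with roots I_D = 12.4 or 270 mA.
The root I_D = 270 mA gives V_GS = -19.5 V ≤ V_t, so take I_D = 12.4 mA.
Then V_GS = 6.26 V and V_DS = V_DD − I_D(R_D+R_S) = 15 − 12.4×0.66 = 6.78 V.
Saturation requires V_DS ≥ V_GS − V_t = 4.56 V; 6.78 ≥ 4.56 ✓.

I_D ≈ 12 mA, V_DS ≈ 6.8 V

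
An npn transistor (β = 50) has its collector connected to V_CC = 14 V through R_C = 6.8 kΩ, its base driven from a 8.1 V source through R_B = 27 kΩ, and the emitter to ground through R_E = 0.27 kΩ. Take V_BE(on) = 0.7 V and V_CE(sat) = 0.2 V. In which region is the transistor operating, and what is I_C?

Assume active: I_B = (8.1 − 0.7)/(27 + 51×0.27) = 0.182 mA, I_C = β·I_B = 9.08 mA.
Then V_CE = 14 − 9.08×6.8 − 9.26×0.27 = -50.2 V < 0.2 V — the active assumption fails.
Re-solve with V_CE = 0.2 V. KCL at the emitter: V_E/R_E = (V_BB−0.7−V_E)/R_B + (V_CC−0.2−V_E)/R_C, giving V_E = 0.592 V.
I_C = (V_CC − 0.2 − V_E)/R_C = (13.8 − 0.592)/6.8 = 1.94 mA.
Check: I_B = (7.4 − 0.592)/27 = 0.252 mA, and β·I_B = 12.6 mA > I_C, confirming saturation.

saturation; I_C ≈ 1.9 mA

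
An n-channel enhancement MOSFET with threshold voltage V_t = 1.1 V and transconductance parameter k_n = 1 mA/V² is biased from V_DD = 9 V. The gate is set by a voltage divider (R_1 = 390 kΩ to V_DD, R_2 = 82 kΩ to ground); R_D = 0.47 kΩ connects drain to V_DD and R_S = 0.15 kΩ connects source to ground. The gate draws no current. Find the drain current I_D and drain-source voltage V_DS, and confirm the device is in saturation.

I_D ≈ 0.1 mA, V_DS ≈ 8.9 V

V_G = V_DD·R_2/(R_1+R_2) = 9×82/472 = 1.56 V.
Assume saturation: I_D = (k_n/2)(V_GS − V_t)² with V_GS = V_G − I_D·R_S = 1.56 − 0.15·I_D.
Substituting gives 0.0112·I_D² − 1.07·I_D + 0.107 = 0, with roots I_D = 0.101 or 95 mA.
The root I_D = 95 mA gives V_GS = -12.7 V ≤ V_t, so take I_D = 0.101 mA.
Then V_GS = 1.55 V and V_DS = V_DD − I_D(R_D+R_S) = 9 − 0.101×0.62 = 8.94 V.
Saturation requires V_DS ≥ V_GS − V_t = 0.448 V; 8.94 ≥ 0.448 ✓.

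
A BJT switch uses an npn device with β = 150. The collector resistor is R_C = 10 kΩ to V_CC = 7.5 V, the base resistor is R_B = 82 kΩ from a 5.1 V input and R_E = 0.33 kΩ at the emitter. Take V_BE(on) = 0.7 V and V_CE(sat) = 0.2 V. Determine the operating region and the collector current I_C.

Assume active: I_B = (5.1 − 0.7)/(82 + 151×0.33) = 0.0334 mA, I_C = β·I_B = 5.01 mA.
Then V_CE = 7.5 − 5.01×10 − 5.04×0.33 = -44.2 V < 0.2 V — the active assumption fails.
Re-solve with V_CE = 0.2 V. KCL at the emitter: V_E/R_E = (V_BB−0.7−V_E)/R_B + (V_CC−0.2−V_E)/R_C, giving V_E = 0.249 V.
I_C = (V_CC − 0.2 − V_E)/R_C = (7.3 − 0.249)/10 = 0.705 mA.
Check: I_B = (4.4 − 0.249)/82 = 0.0506 mA, and β·I_B = 7.59 mA > I_C, confirming saturation.

saturation; I_C ≈ 0.71 mA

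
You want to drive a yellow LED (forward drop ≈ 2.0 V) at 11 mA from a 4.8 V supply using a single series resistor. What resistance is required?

The resistor drops V_S − V_D = 4.8 − 2.0 = 2.8 V at 11 mA.
R = 2.8 V / 11 mA = 0.255 kΩ.

R ≈ 0.25 kΩ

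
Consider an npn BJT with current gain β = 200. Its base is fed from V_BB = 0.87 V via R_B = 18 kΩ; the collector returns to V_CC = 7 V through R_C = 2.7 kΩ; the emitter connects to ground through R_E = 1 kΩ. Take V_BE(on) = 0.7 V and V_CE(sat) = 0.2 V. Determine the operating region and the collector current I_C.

active; I_C ≈ 0.16 mA

Assume active. Base-emitter loop: I_B = (V_BB − V_BE)/(R_B + (β+1)R_E) = (0.87 − 0.7)/(18 + 201×1) = 0.000776 mA.
I_C = β·I_B = 200×0.000776 = 0.155 mA.
V_CE = V_CC − I_C·R_C − I_E·R_E = 7 − 0.155×2.7 − 0.156×1 = 6.42 V > V_CE(sat), so the active-region assumption holds.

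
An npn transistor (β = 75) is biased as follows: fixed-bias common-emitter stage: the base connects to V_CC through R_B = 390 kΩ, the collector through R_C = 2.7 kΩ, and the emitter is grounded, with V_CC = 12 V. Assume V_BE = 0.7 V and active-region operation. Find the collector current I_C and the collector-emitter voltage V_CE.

Base loop: V_CC = I_B·R_B + V_BE, so I_B = (12 − 0.7)/390 kΩ = 0.029 mA.
In the active region I_C = β·I_B = 75 × 0.029 = 2.17 mA.
Collector loop: V_CE = V_CC − I_C·R_C = 12 − 2.17×2.7 = 6.13 V.
Since V_CE = 6.13 V > V_CE(sat) ≈ 0.2 V, the transistor is in the active region as assumed.

I_C ≈ 2.2 mA, V_CE ≈ 6.1 V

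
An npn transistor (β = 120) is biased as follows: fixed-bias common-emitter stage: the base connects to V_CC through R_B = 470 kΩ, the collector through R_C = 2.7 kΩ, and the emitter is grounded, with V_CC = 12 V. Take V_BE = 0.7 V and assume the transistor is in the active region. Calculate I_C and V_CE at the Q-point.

Base loop: V_CC = I_B·R_B + V_BE, so I_B = (12 − 0.7)/470 kΩ = 0.024 mA.
In the active region I_C = β·I_B = 120 × 0.024 = 2.89 mA.
Collector loop: V_CE = V_CC − I_C·R_C = 12 − 2.89×2.7 = 4.21 V.
Since V_CE = 4.21 V > V_CE(sat) ≈ 0.2 V, the transistor is in the active region as assumed.

I_C ≈ 2.9 mA, V_CE ≈ 4.2 V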